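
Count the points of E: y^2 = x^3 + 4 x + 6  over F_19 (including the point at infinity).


For each x in F_19, count y with y^2 = x^3 + 4 x + 6 mod 19:
  x = 0: RHS = 6, y in [5, 14]  -> 2 point(s)
  x = 1: RHS = 11, y in [7, 12]  -> 2 point(s)
  x = 3: RHS = 7, y in [8, 11]  -> 2 point(s)
  x = 7: RHS = 16, y in [4, 15]  -> 2 point(s)
  x = 9: RHS = 11, y in [7, 12]  -> 2 point(s)
  x = 10: RHS = 1, y in [1, 18]  -> 2 point(s)
  x = 16: RHS = 5, y in [9, 10]  -> 2 point(s)
  x = 17: RHS = 9, y in [3, 16]  -> 2 point(s)
  x = 18: RHS = 1, y in [1, 18]  -> 2 point(s)
Affine points: 18. Add the point at infinity: total = 19.

#E(F_19) = 19


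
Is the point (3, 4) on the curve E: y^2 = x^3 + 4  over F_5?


Check whether y^2 = x^3 + 0 x + 4 (mod 5) for (x, y) = (3, 4).
LHS: y^2 = 4^2 mod 5 = 1
RHS: x^3 + 0 x + 4 = 3^3 + 0*3 + 4 mod 5 = 1
LHS = RHS

Yes, on the curve


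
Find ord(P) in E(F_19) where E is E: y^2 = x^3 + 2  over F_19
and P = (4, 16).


Compute successive multiples of P until we hit O:
  1P = (4, 16)
  2P = (18, 1)
  3P = (6, 16)
  4P = (9, 3)
  5P = (12, 1)
  6P = (8, 1)
  7P = (8, 18)
  8P = (12, 18)
  ... (continuing to 13P)
  13P = O

ord(P) = 13


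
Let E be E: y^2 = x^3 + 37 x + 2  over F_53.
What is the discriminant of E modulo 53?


4 a^3 + 27 b^2 = 4*37^3 + 27*2^2 = 202612 + 108 = 202720
Delta = -16 * (202720) = -3243520
Delta mod 53 = 27

Delta = 27 (mod 53)


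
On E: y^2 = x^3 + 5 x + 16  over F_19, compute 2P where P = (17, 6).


Doubling: s = (3 x1^2 + a) / (2 y1)
s = (3*17^2 + 5) / (2*6) mod 19 = 3
x3 = s^2 - 2 x1 mod 19 = 3^2 - 2*17 = 13
y3 = s (x1 - x3) - y1 mod 19 = 3 * (17 - 13) - 6 = 6

2P = (13, 6)


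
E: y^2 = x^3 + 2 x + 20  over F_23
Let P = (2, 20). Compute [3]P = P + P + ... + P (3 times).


k = 3 = 11_2 (binary, LSB first: 11)
Double-and-add from P = (2, 20):
  bit 0 = 1: acc = O + (2, 20) = (2, 20)
  bit 1 = 1: acc = (2, 20) + (4, 0) = (2, 3)

3P = (2, 3)


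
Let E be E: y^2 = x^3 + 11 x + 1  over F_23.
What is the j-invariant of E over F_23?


Delta = -16(4 a^3 + 27 b^2) mod 23 = 13
-1728 * (4 a)^3 = -1728 * (4*11)^3 mod 23 = 1
j = 1 * 13^(-1) mod 23 = 16

j = 16 (mod 23)


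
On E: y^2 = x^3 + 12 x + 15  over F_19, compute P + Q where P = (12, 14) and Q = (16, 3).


P != Q, so use the chord formula.
s = (y2 - y1) / (x2 - x1) = (8) / (4) mod 19 = 2
x3 = s^2 - x1 - x2 mod 19 = 2^2 - 12 - 16 = 14
y3 = s (x1 - x3) - y1 mod 19 = 2 * (12 - 14) - 14 = 1

P + Q = (14, 1)


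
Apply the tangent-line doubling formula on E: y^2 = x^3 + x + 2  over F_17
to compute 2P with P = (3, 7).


Doubling: s = (3 x1^2 + a) / (2 y1)
s = (3*3^2 + 1) / (2*7) mod 17 = 2
x3 = s^2 - 2 x1 mod 17 = 2^2 - 2*3 = 15
y3 = s (x1 - x3) - y1 mod 17 = 2 * (3 - 15) - 7 = 3

2P = (15, 3)


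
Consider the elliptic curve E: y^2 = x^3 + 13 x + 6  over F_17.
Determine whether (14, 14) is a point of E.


Check whether y^2 = x^3 + 13 x + 6 (mod 17) for (x, y) = (14, 14).
LHS: y^2 = 14^2 mod 17 = 9
RHS: x^3 + 13 x + 6 = 14^3 + 13*14 + 6 mod 17 = 8
LHS != RHS

No, not on the curve


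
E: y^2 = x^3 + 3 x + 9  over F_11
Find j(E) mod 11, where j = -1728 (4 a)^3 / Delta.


Delta = -16(4 a^3 + 27 b^2) mod 11 = 9
-1728 * (4 a)^3 = -1728 * (4*3)^3 mod 11 = 10
j = 10 * 9^(-1) mod 11 = 6

j = 6 (mod 11)


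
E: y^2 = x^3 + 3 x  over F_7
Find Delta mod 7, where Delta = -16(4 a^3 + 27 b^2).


4 a^3 + 27 b^2 = 4*3^3 + 27*0^2 = 108 + 0 = 108
Delta = -16 * (108) = -1728
Delta mod 7 = 1

Delta = 1 (mod 7)


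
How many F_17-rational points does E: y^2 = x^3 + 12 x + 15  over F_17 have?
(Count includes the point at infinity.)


For each x in F_17, count y with y^2 = x^3 + 12 x + 15 mod 17:
  x = 0: RHS = 15, y in [7, 10]  -> 2 point(s)
  x = 2: RHS = 13, y in [8, 9]  -> 2 point(s)
  x = 4: RHS = 8, y in [5, 12]  -> 2 point(s)
  x = 5: RHS = 13, y in [8, 9]  -> 2 point(s)
  x = 7: RHS = 0, y in [0]  -> 1 point(s)
  x = 9: RHS = 2, y in [6, 11]  -> 2 point(s)
  x = 10: RHS = 13, y in [8, 9]  -> 2 point(s)
  x = 11: RHS = 16, y in [4, 13]  -> 2 point(s)
  x = 12: RHS = 0, y in [0]  -> 1 point(s)
  x = 15: RHS = 0, y in [0]  -> 1 point(s)
  x = 16: RHS = 2, y in [6, 11]  -> 2 point(s)
Affine points: 19. Add the point at infinity: total = 20.

#E(F_17) = 20


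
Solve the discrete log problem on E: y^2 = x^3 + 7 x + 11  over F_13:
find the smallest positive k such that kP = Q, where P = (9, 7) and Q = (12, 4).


Enumerate multiples of P until we hit Q = (12, 4):
  1P = (9, 7)
  2P = (4, 8)
  3P = (12, 4)
Match found at i = 3.

k = 3


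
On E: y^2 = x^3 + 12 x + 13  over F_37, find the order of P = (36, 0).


Compute successive multiples of P until we hit O:
  1P = (36, 0)
  2P = O

ord(P) = 2


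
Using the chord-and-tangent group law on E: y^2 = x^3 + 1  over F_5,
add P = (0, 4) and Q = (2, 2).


P != Q, so use the chord formula.
s = (y2 - y1) / (x2 - x1) = (3) / (2) mod 5 = 4
x3 = s^2 - x1 - x2 mod 5 = 4^2 - 0 - 2 = 4
y3 = s (x1 - x3) - y1 mod 5 = 4 * (0 - 4) - 4 = 0

P + Q = (4, 0)


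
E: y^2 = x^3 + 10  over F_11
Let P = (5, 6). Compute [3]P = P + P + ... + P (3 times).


k = 3 = 11_2 (binary, LSB first: 11)
Double-and-add from P = (5, 6):
  bit 0 = 1: acc = O + (5, 6) = (5, 6)
  bit 1 = 1: acc = (5, 6) + (5, 5) = O

3P = O


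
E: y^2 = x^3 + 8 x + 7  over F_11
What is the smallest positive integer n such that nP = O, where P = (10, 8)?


Compute successive multiples of P until we hit O:
  1P = (10, 8)
  2P = (2, 3)
  3P = (3, 6)
  4P = (1, 4)
  5P = (4, 2)
  6P = (9, 4)
  7P = (8, 0)
  8P = (9, 7)
  ... (continuing to 14P)
  14P = O

ord(P) = 14


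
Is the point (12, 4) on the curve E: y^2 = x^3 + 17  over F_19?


Check whether y^2 = x^3 + 0 x + 17 (mod 19) for (x, y) = (12, 4).
LHS: y^2 = 4^2 mod 19 = 16
RHS: x^3 + 0 x + 17 = 12^3 + 0*12 + 17 mod 19 = 16
LHS = RHS

Yes, on the curve


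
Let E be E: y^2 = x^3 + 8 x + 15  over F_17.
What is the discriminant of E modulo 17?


4 a^3 + 27 b^2 = 4*8^3 + 27*15^2 = 2048 + 6075 = 8123
Delta = -16 * (8123) = -129968
Delta mod 17 = 14

Delta = 14 (mod 17)


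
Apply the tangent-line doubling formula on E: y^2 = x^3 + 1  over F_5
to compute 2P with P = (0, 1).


Doubling: s = (3 x1^2 + a) / (2 y1)
s = (3*0^2 + 0) / (2*1) mod 5 = 0
x3 = s^2 - 2 x1 mod 5 = 0^2 - 2*0 = 0
y3 = s (x1 - x3) - y1 mod 5 = 0 * (0 - 0) - 1 = 4

2P = (0, 4)


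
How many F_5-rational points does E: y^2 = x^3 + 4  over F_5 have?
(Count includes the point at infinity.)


For each x in F_5, count y with y^2 = x^3 + 0 x + 4 mod 5:
  x = 0: RHS = 4, y in [2, 3]  -> 2 point(s)
  x = 1: RHS = 0, y in [0]  -> 1 point(s)
  x = 3: RHS = 1, y in [1, 4]  -> 2 point(s)
Affine points: 5. Add the point at infinity: total = 6.

#E(F_5) = 6


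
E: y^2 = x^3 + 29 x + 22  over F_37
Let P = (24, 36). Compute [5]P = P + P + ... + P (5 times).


k = 5 = 101_2 (binary, LSB first: 101)
Double-and-add from P = (24, 36):
  bit 0 = 1: acc = O + (24, 36) = (24, 36)
  bit 1 = 0: acc unchanged = (24, 36)
  bit 2 = 1: acc = (24, 36) + (5, 25) = (11, 28)

5P = (11, 28)


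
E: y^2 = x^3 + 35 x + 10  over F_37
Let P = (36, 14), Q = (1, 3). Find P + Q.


P != Q, so use the chord formula.
s = (y2 - y1) / (x2 - x1) = (26) / (2) mod 37 = 13
x3 = s^2 - x1 - x2 mod 37 = 13^2 - 36 - 1 = 21
y3 = s (x1 - x3) - y1 mod 37 = 13 * (36 - 21) - 14 = 33

P + Q = (21, 33)


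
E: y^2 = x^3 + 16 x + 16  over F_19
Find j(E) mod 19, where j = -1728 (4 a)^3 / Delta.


Delta = -16(4 a^3 + 27 b^2) mod 19 = 6
-1728 * (4 a)^3 = -1728 * (4*16)^3 mod 19 = 1
j = 1 * 6^(-1) mod 19 = 16

j = 16 (mod 19)


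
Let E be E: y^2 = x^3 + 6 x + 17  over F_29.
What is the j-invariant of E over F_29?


Delta = -16(4 a^3 + 27 b^2) mod 29 = 6
-1728 * (4 a)^3 = -1728 * (4*6)^3 mod 29 = 8
j = 8 * 6^(-1) mod 29 = 11

j = 11 (mod 29)


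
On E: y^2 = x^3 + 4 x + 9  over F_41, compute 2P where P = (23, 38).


Doubling: s = (3 x1^2 + a) / (2 y1)
s = (3*23^2 + 4) / (2*38) mod 41 = 15
x3 = s^2 - 2 x1 mod 41 = 15^2 - 2*23 = 15
y3 = s (x1 - x3) - y1 mod 41 = 15 * (23 - 15) - 38 = 0

2P = (15, 0)


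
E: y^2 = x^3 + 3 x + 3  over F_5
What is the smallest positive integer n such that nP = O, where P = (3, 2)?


Compute successive multiples of P until we hit O:
  1P = (3, 2)
  2P = (4, 3)
  3P = (4, 2)
  4P = (3, 3)
  5P = O

ord(P) = 5


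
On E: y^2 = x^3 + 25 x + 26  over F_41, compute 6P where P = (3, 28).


k = 6 = 110_2 (binary, LSB first: 011)
Double-and-add from P = (3, 28):
  bit 0 = 0: acc unchanged = O
  bit 1 = 1: acc = O + (39, 3) = (39, 3)
  bit 2 = 1: acc = (39, 3) + (9, 18) = (24, 10)

6P = (24, 10)


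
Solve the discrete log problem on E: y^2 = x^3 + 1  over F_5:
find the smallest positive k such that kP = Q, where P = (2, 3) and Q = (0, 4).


Enumerate multiples of P until we hit Q = (0, 4):
  1P = (2, 3)
  2P = (0, 1)
  3P = (4, 0)
  4P = (0, 4)
Match found at i = 4.

k = 4


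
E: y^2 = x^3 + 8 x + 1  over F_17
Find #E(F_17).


For each x in F_17, count y with y^2 = x^3 + 8 x + 1 mod 17:
  x = 0: RHS = 1, y in [1, 16]  -> 2 point(s)
  x = 2: RHS = 8, y in [5, 12]  -> 2 point(s)
  x = 3: RHS = 1, y in [1, 16]  -> 2 point(s)
  x = 5: RHS = 13, y in [8, 9]  -> 2 point(s)
  x = 7: RHS = 9, y in [3, 14]  -> 2 point(s)
  x = 8: RHS = 16, y in [4, 13]  -> 2 point(s)
  x = 11: RHS = 9, y in [3, 14]  -> 2 point(s)
  x = 14: RHS = 1, y in [1, 16]  -> 2 point(s)
  x = 16: RHS = 9, y in [3, 14]  -> 2 point(s)
Affine points: 18. Add the point at infinity: total = 19.

#E(F_17) = 19


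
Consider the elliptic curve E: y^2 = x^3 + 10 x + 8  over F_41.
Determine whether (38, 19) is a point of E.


Check whether y^2 = x^3 + 10 x + 8 (mod 41) for (x, y) = (38, 19).
LHS: y^2 = 19^2 mod 41 = 33
RHS: x^3 + 10 x + 8 = 38^3 + 10*38 + 8 mod 41 = 33
LHS = RHS

Yes, on the curve


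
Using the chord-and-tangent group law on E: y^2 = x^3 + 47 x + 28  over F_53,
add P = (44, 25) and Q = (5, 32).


P != Q, so use the chord formula.
s = (y2 - y1) / (x2 - x1) = (7) / (14) mod 53 = 27
x3 = s^2 - x1 - x2 mod 53 = 27^2 - 44 - 5 = 44
y3 = s (x1 - x3) - y1 mod 53 = 27 * (44 - 44) - 25 = 28

P + Q = (44, 28)


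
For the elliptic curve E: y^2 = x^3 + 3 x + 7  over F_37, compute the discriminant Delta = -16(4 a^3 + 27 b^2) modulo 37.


4 a^3 + 27 b^2 = 4*3^3 + 27*7^2 = 108 + 1323 = 1431
Delta = -16 * (1431) = -22896
Delta mod 37 = 7

Delta = 7 (mod 37)


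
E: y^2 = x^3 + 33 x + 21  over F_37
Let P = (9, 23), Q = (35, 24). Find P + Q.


P != Q, so use the chord formula.
s = (y2 - y1) / (x2 - x1) = (1) / (26) mod 37 = 10
x3 = s^2 - x1 - x2 mod 37 = 10^2 - 9 - 35 = 19
y3 = s (x1 - x3) - y1 mod 37 = 10 * (9 - 19) - 23 = 25

P + Q = (19, 25)


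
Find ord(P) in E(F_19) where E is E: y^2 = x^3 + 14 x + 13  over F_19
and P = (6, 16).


Compute successive multiples of P until we hit O:
  1P = (6, 16)
  2P = (13, 6)
  3P = (16, 1)
  4P = (4, 0)
  5P = (16, 18)
  6P = (13, 13)
  7P = (6, 3)
  8P = O

ord(P) = 8


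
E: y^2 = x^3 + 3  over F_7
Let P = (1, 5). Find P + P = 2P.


Doubling: s = (3 x1^2 + a) / (2 y1)
s = (3*1^2 + 0) / (2*5) mod 7 = 1
x3 = s^2 - 2 x1 mod 7 = 1^2 - 2*1 = 6
y3 = s (x1 - x3) - y1 mod 7 = 1 * (1 - 6) - 5 = 4

2P = (6, 4)


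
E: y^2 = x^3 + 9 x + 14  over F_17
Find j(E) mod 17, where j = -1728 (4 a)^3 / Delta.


Delta = -16(4 a^3 + 27 b^2) mod 17 = 14
-1728 * (4 a)^3 = -1728 * (4*9)^3 mod 17 = 14
j = 14 * 14^(-1) mod 17 = 1

j = 1 (mod 17)


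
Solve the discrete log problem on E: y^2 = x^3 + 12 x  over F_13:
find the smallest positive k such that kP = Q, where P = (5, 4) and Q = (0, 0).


Enumerate multiples of P until we hit Q = (0, 0):
  1P = (5, 4)
  2P = (0, 0)
Match found at i = 2.

k = 2


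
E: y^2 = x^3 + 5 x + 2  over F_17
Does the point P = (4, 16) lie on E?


Check whether y^2 = x^3 + 5 x + 2 (mod 17) for (x, y) = (4, 16).
LHS: y^2 = 16^2 mod 17 = 1
RHS: x^3 + 5 x + 2 = 4^3 + 5*4 + 2 mod 17 = 1
LHS = RHS

Yes, on the curve


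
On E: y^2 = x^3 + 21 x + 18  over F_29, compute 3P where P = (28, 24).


k = 3 = 11_2 (binary, LSB first: 11)
Double-and-add from P = (28, 24):
  bit 0 = 1: acc = O + (28, 24) = (28, 24)
  bit 1 = 1: acc = (28, 24) + (24, 7) = (15, 24)

3P = (15, 24)


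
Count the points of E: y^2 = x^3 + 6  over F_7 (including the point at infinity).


For each x in F_7, count y with y^2 = x^3 + 0 x + 6 mod 7:
  x = 1: RHS = 0, y in [0]  -> 1 point(s)
  x = 2: RHS = 0, y in [0]  -> 1 point(s)
  x = 4: RHS = 0, y in [0]  -> 1 point(s)
Affine points: 3. Add the point at infinity: total = 4.

#E(F_7) = 4


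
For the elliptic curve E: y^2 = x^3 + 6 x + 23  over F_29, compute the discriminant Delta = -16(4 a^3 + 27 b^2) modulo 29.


4 a^3 + 27 b^2 = 4*6^3 + 27*23^2 = 864 + 14283 = 15147
Delta = -16 * (15147) = -242352
Delta mod 29 = 1

Delta = 1 (mod 29)


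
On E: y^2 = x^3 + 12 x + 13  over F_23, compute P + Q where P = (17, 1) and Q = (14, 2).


P != Q, so use the chord formula.
s = (y2 - y1) / (x2 - x1) = (1) / (20) mod 23 = 15
x3 = s^2 - x1 - x2 mod 23 = 15^2 - 17 - 14 = 10
y3 = s (x1 - x3) - y1 mod 23 = 15 * (17 - 10) - 1 = 12

P + Q = (10, 12)


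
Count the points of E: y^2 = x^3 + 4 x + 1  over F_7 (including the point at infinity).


For each x in F_7, count y with y^2 = x^3 + 4 x + 1 mod 7:
  x = 0: RHS = 1, y in [1, 6]  -> 2 point(s)
  x = 4: RHS = 4, y in [2, 5]  -> 2 point(s)
Affine points: 4. Add the point at infinity: total = 5.

#E(F_7) = 5


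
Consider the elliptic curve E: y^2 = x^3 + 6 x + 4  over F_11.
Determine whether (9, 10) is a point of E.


Check whether y^2 = x^3 + 6 x + 4 (mod 11) for (x, y) = (9, 10).
LHS: y^2 = 10^2 mod 11 = 1
RHS: x^3 + 6 x + 4 = 9^3 + 6*9 + 4 mod 11 = 6
LHS != RHS

No, not on the curve


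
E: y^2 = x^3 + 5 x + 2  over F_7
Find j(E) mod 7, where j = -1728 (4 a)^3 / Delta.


Delta = -16(4 a^3 + 27 b^2) mod 7 = 2
-1728 * (4 a)^3 = -1728 * (4*5)^3 mod 7 = 6
j = 6 * 2^(-1) mod 7 = 3

j = 3 (mod 7)


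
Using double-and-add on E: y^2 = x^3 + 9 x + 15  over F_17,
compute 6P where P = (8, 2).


k = 6 = 110_2 (binary, LSB first: 011)
Double-and-add from P = (8, 2):
  bit 0 = 0: acc unchanged = O
  bit 1 = 1: acc = O + (9, 3) = (9, 3)
  bit 2 = 1: acc = (9, 3) + (12, 7) = (11, 0)

6P = (11, 0)


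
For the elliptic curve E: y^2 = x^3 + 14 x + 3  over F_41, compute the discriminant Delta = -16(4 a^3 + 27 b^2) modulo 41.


4 a^3 + 27 b^2 = 4*14^3 + 27*3^2 = 10976 + 243 = 11219
Delta = -16 * (11219) = -179504
Delta mod 41 = 35

Delta = 35 (mod 41)


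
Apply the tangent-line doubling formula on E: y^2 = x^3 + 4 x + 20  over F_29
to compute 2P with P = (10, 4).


Doubling: s = (3 x1^2 + a) / (2 y1)
s = (3*10^2 + 4) / (2*4) mod 29 = 9
x3 = s^2 - 2 x1 mod 29 = 9^2 - 2*10 = 3
y3 = s (x1 - x3) - y1 mod 29 = 9 * (10 - 3) - 4 = 1

2P = (3, 1)


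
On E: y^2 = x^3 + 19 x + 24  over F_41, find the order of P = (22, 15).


Compute successive multiples of P until we hit O:
  1P = (22, 15)
  2P = (5, 30)
  3P = (24, 35)
  4P = (13, 34)
  5P = (14, 0)
  6P = (13, 7)
  7P = (24, 6)
  8P = (5, 11)
  ... (continuing to 10P)
  10P = O

ord(P) = 10


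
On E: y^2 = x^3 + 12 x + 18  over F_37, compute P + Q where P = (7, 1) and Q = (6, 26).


P != Q, so use the chord formula.
s = (y2 - y1) / (x2 - x1) = (25) / (36) mod 37 = 12
x3 = s^2 - x1 - x2 mod 37 = 12^2 - 7 - 6 = 20
y3 = s (x1 - x3) - y1 mod 37 = 12 * (7 - 20) - 1 = 28

P + Q = (20, 28)


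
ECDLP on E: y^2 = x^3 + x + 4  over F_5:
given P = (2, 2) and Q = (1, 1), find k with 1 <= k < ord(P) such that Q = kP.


Enumerate multiples of P until we hit Q = (1, 1):
  1P = (2, 2)
  2P = (0, 2)
  3P = (3, 3)
  4P = (1, 4)
  5P = (1, 1)
Match found at i = 5.

k = 5


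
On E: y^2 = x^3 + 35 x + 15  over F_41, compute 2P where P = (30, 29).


Doubling: s = (3 x1^2 + a) / (2 y1)
s = (3*30^2 + 35) / (2*29) mod 41 = 21
x3 = s^2 - 2 x1 mod 41 = 21^2 - 2*30 = 12
y3 = s (x1 - x3) - y1 mod 41 = 21 * (30 - 12) - 29 = 21

2P = (12, 21)


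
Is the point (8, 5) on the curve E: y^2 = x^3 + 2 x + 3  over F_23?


Check whether y^2 = x^3 + 2 x + 3 (mod 23) for (x, y) = (8, 5).
LHS: y^2 = 5^2 mod 23 = 2
RHS: x^3 + 2 x + 3 = 8^3 + 2*8 + 3 mod 23 = 2
LHS = RHS

Yes, on the curve


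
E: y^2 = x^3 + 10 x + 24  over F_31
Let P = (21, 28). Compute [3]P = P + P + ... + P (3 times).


k = 3 = 11_2 (binary, LSB first: 11)
Double-and-add from P = (21, 28):
  bit 0 = 1: acc = O + (21, 28) = (21, 28)
  bit 1 = 1: acc = (21, 28) + (20, 3) = (26, 2)

3P = (26, 2)


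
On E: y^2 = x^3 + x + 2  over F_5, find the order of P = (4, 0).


Compute successive multiples of P until we hit O:
  1P = (4, 0)
  2P = O

ord(P) = 2


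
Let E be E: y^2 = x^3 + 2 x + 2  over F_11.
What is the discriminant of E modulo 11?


4 a^3 + 27 b^2 = 4*2^3 + 27*2^2 = 32 + 108 = 140
Delta = -16 * (140) = -2240
Delta mod 11 = 4

Delta = 4 (mod 11)


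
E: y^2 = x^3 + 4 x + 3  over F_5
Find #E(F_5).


For each x in F_5, count y with y^2 = x^3 + 4 x + 3 mod 5:
  x = 2: RHS = 4, y in [2, 3]  -> 2 point(s)
Affine points: 2. Add the point at infinity: total = 3.

#E(F_5) = 3


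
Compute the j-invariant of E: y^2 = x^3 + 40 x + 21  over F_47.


Delta = -16(4 a^3 + 27 b^2) mod 47 = 29
-1728 * (4 a)^3 = -1728 * (4*40)^3 mod 47 = 14
j = 14 * 29^(-1) mod 47 = 41

j = 41 (mod 47)


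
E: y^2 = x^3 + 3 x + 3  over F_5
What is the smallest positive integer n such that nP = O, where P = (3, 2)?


Compute successive multiples of P until we hit O:
  1P = (3, 2)
  2P = (4, 3)
  3P = (4, 2)
  4P = (3, 3)
  5P = O

ord(P) = 5


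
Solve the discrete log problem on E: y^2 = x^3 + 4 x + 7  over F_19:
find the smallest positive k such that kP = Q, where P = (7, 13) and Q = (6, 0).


Enumerate multiples of P until we hit Q = (6, 0):
  1P = (7, 13)
  2P = (12, 4)
  3P = (4, 12)
  4P = (6, 0)
Match found at i = 4.

k = 4


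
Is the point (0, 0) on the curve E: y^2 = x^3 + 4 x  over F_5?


Check whether y^2 = x^3 + 4 x + 0 (mod 5) for (x, y) = (0, 0).
LHS: y^2 = 0^2 mod 5 = 0
RHS: x^3 + 4 x + 0 = 0^3 + 4*0 + 0 mod 5 = 0
LHS = RHS

Yes, on the curve


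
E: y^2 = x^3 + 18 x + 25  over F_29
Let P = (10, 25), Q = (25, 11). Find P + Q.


P != Q, so use the chord formula.
s = (y2 - y1) / (x2 - x1) = (15) / (15) mod 29 = 1
x3 = s^2 - x1 - x2 mod 29 = 1^2 - 10 - 25 = 24
y3 = s (x1 - x3) - y1 mod 29 = 1 * (10 - 24) - 25 = 19

P + Q = (24, 19)


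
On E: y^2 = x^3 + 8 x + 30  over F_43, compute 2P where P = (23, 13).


Doubling: s = (3 x1^2 + a) / (2 y1)
s = (3*23^2 + 8) / (2*13) mod 43 = 20
x3 = s^2 - 2 x1 mod 43 = 20^2 - 2*23 = 10
y3 = s (x1 - x3) - y1 mod 43 = 20 * (23 - 10) - 13 = 32

2P = (10, 32)


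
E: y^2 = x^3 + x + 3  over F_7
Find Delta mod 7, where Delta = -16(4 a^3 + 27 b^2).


4 a^3 + 27 b^2 = 4*1^3 + 27*3^2 = 4 + 243 = 247
Delta = -16 * (247) = -3952
Delta mod 7 = 3

Delta = 3 (mod 7)


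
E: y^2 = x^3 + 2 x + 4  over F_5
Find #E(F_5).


For each x in F_5, count y with y^2 = x^3 + 2 x + 4 mod 5:
  x = 0: RHS = 4, y in [2, 3]  -> 2 point(s)
  x = 2: RHS = 1, y in [1, 4]  -> 2 point(s)
  x = 4: RHS = 1, y in [1, 4]  -> 2 point(s)
Affine points: 6. Add the point at infinity: total = 7.

#E(F_5) = 7


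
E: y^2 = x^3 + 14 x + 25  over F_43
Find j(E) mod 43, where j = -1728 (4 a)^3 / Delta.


Delta = -16(4 a^3 + 27 b^2) mod 43 = 36
-1728 * (4 a)^3 = -1728 * (4*14)^3 mod 43 = 11
j = 11 * 36^(-1) mod 43 = 23

j = 23 (mod 43)


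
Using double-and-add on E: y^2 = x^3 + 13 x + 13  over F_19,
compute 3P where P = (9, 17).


k = 3 = 11_2 (binary, LSB first: 11)
Double-and-add from P = (9, 17):
  bit 0 = 1: acc = O + (9, 17) = (9, 17)
  bit 1 = 1: acc = (9, 17) + (12, 4) = (2, 16)

3P = (2, 16)


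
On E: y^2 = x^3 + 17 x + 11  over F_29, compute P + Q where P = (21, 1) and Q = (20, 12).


P != Q, so use the chord formula.
s = (y2 - y1) / (x2 - x1) = (11) / (28) mod 29 = 18
x3 = s^2 - x1 - x2 mod 29 = 18^2 - 21 - 20 = 22
y3 = s (x1 - x3) - y1 mod 29 = 18 * (21 - 22) - 1 = 10

P + Q = (22, 10)


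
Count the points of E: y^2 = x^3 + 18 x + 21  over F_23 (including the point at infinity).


For each x in F_23, count y with y^2 = x^3 + 18 x + 21 mod 23:
  x = 5: RHS = 6, y in [11, 12]  -> 2 point(s)
  x = 6: RHS = 0, y in [0]  -> 1 point(s)
  x = 11: RHS = 9, y in [3, 20]  -> 2 point(s)
  x = 14: RHS = 4, y in [2, 21]  -> 2 point(s)
  x = 15: RHS = 9, y in [3, 20]  -> 2 point(s)
  x = 16: RHS = 12, y in [9, 14]  -> 2 point(s)
  x = 18: RHS = 13, y in [6, 17]  -> 2 point(s)
  x = 19: RHS = 0, y in [0]  -> 1 point(s)
  x = 20: RHS = 9, y in [3, 20]  -> 2 point(s)
  x = 21: RHS = 0, y in [0]  -> 1 point(s)
  x = 22: RHS = 2, y in [5, 18]  -> 2 point(s)
Affine points: 19. Add the point at infinity: total = 20.

#E(F_23) = 20


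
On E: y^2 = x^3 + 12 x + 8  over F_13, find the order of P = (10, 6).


Compute successive multiples of P until we hit O:
  1P = (10, 6)
  2P = (6, 7)
  3P = (6, 6)
  4P = (10, 7)
  5P = O

ord(P) = 5


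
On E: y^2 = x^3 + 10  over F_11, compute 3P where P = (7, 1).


k = 3 = 11_2 (binary, LSB first: 11)
Double-and-add from P = (7, 1):
  bit 0 = 1: acc = O + (7, 1) = (7, 1)
  bit 1 = 1: acc = (7, 1) + (1, 0) = (7, 10)

3P = (7, 10)


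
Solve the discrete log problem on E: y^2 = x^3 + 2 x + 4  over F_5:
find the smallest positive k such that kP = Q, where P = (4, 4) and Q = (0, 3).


Enumerate multiples of P until we hit Q = (0, 3):
  1P = (4, 4)
  2P = (2, 1)
  3P = (0, 2)
  4P = (0, 3)
Match found at i = 4.

k = 4


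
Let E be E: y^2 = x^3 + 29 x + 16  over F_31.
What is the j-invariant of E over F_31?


Delta = -16(4 a^3 + 27 b^2) mod 31 = 1
-1728 * (4 a)^3 = -1728 * (4*29)^3 mod 31 = 27
j = 27 * 1^(-1) mod 31 = 27

j = 27 (mod 31)


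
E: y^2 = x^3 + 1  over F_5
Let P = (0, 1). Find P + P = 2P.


Doubling: s = (3 x1^2 + a) / (2 y1)
s = (3*0^2 + 0) / (2*1) mod 5 = 0
x3 = s^2 - 2 x1 mod 5 = 0^2 - 2*0 = 0
y3 = s (x1 - x3) - y1 mod 5 = 0 * (0 - 0) - 1 = 4

2P = (0, 4)


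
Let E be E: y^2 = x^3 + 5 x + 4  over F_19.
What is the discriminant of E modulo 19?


4 a^3 + 27 b^2 = 4*5^3 + 27*4^2 = 500 + 432 = 932
Delta = -16 * (932) = -14912
Delta mod 19 = 3

Delta = 3 (mod 19)


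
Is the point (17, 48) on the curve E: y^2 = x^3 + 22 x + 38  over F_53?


Check whether y^2 = x^3 + 22 x + 38 (mod 53) for (x, y) = (17, 48).
LHS: y^2 = 48^2 mod 53 = 25
RHS: x^3 + 22 x + 38 = 17^3 + 22*17 + 38 mod 53 = 25
LHS = RHS

Yes, on the curve


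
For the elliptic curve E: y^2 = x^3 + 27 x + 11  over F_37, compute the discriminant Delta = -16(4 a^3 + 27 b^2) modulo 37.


4 a^3 + 27 b^2 = 4*27^3 + 27*11^2 = 78732 + 3267 = 81999
Delta = -16 * (81999) = -1311984
Delta mod 37 = 36

Delta = 36 (mod 37)


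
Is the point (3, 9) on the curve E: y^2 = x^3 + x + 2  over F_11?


Check whether y^2 = x^3 + 1 x + 2 (mod 11) for (x, y) = (3, 9).
LHS: y^2 = 9^2 mod 11 = 4
RHS: x^3 + 1 x + 2 = 3^3 + 1*3 + 2 mod 11 = 10
LHS != RHS

No, not on the curve


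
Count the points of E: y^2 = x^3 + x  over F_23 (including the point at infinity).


For each x in F_23, count y with y^2 = x^3 + 1 x + 0 mod 23:
  x = 0: RHS = 0, y in [0]  -> 1 point(s)
  x = 1: RHS = 2, y in [5, 18]  -> 2 point(s)
  x = 9: RHS = 2, y in [5, 18]  -> 2 point(s)
  x = 11: RHS = 8, y in [10, 13]  -> 2 point(s)
  x = 13: RHS = 2, y in [5, 18]  -> 2 point(s)
  x = 15: RHS = 9, y in [3, 20]  -> 2 point(s)
  x = 16: RHS = 18, y in [8, 15]  -> 2 point(s)
  x = 17: RHS = 8, y in [10, 13]  -> 2 point(s)
  x = 18: RHS = 8, y in [10, 13]  -> 2 point(s)
  x = 19: RHS = 1, y in [1, 22]  -> 2 point(s)
  x = 20: RHS = 16, y in [4, 19]  -> 2 point(s)
  x = 21: RHS = 13, y in [6, 17]  -> 2 point(s)
Affine points: 23. Add the point at infinity: total = 24.

#E(F_23) = 24


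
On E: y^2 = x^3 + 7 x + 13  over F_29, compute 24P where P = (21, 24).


k = 24 = 11000_2 (binary, LSB first: 00011)
Double-and-add from P = (21, 24):
  bit 0 = 0: acc unchanged = O
  bit 1 = 0: acc unchanged = O
  bit 2 = 0: acc unchanged = O
  bit 3 = 1: acc = O + (20, 27) = (20, 27)
  bit 4 = 1: acc = (20, 27) + (2, 8) = (27, 22)

24P = (27, 22)


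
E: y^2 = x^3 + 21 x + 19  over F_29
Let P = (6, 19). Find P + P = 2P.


Doubling: s = (3 x1^2 + a) / (2 y1)
s = (3*6^2 + 21) / (2*19) mod 29 = 24
x3 = s^2 - 2 x1 mod 29 = 24^2 - 2*6 = 13
y3 = s (x1 - x3) - y1 mod 29 = 24 * (6 - 13) - 19 = 16

2P = (13, 16)


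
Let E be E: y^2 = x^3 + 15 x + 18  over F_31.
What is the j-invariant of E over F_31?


Delta = -16(4 a^3 + 27 b^2) mod 31 = 5
-1728 * (4 a)^3 = -1728 * (4*15)^3 mod 31 = 29
j = 29 * 5^(-1) mod 31 = 12

j = 12 (mod 31)


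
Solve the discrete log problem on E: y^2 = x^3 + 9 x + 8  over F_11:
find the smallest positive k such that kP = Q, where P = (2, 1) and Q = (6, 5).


Enumerate multiples of P until we hit Q = (6, 5):
  1P = (2, 1)
  2P = (10, 3)
  3P = (8, 3)
  4P = (6, 5)
Match found at i = 4.

k = 4


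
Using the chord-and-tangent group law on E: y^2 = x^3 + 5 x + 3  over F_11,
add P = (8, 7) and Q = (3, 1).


P != Q, so use the chord formula.
s = (y2 - y1) / (x2 - x1) = (5) / (6) mod 11 = 10
x3 = s^2 - x1 - x2 mod 11 = 10^2 - 8 - 3 = 1
y3 = s (x1 - x3) - y1 mod 11 = 10 * (8 - 1) - 7 = 8

P + Q = (1, 8)


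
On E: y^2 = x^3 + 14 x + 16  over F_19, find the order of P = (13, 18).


Compute successive multiples of P until we hit O:
  1P = (13, 18)
  2P = (9, 4)
  3P = (14, 7)
  4P = (18, 18)
  5P = (7, 1)
  6P = (16, 2)
  7P = (10, 4)
  8P = (3, 16)
  ... (continuing to 20P)
  20P = O

ord(P) = 20


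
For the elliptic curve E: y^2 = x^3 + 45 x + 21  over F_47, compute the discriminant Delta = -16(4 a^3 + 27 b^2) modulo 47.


4 a^3 + 27 b^2 = 4*45^3 + 27*21^2 = 364500 + 11907 = 376407
Delta = -16 * (376407) = -6022512
Delta mod 47 = 21

Delta = 21 (mod 47)


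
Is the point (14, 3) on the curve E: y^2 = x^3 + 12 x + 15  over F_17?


Check whether y^2 = x^3 + 12 x + 15 (mod 17) for (x, y) = (14, 3).
LHS: y^2 = 3^2 mod 17 = 9
RHS: x^3 + 12 x + 15 = 14^3 + 12*14 + 15 mod 17 = 3
LHS != RHS

No, not on the curve


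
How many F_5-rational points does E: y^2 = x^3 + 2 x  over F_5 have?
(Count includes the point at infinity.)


For each x in F_5, count y with y^2 = x^3 + 2 x + 0 mod 5:
  x = 0: RHS = 0, y in [0]  -> 1 point(s)
Affine points: 1. Add the point at infinity: total = 2.

#E(F_5) = 2


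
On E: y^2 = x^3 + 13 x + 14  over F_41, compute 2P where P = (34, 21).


Doubling: s = (3 x1^2 + a) / (2 y1)
s = (3*34^2 + 13) / (2*21) mod 41 = 37
x3 = s^2 - 2 x1 mod 41 = 37^2 - 2*34 = 30
y3 = s (x1 - x3) - y1 mod 41 = 37 * (34 - 30) - 21 = 4

2P = (30, 4)


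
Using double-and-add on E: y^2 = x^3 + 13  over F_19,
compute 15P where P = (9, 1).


k = 15 = 1111_2 (binary, LSB first: 1111)
Double-and-add from P = (9, 1):
  bit 0 = 1: acc = O + (9, 1) = (9, 1)
  bit 1 = 1: acc = (9, 1) + (5, 10) = (16, 10)
  bit 2 = 1: acc = (16, 10) + (10, 14) = (4, 1)
  bit 3 = 1: acc = (4, 1) + (6, 18) = (10, 5)

15P = (10, 5)


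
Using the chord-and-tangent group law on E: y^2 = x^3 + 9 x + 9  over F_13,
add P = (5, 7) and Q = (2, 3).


P != Q, so use the chord formula.
s = (y2 - y1) / (x2 - x1) = (9) / (10) mod 13 = 10
x3 = s^2 - x1 - x2 mod 13 = 10^2 - 5 - 2 = 2
y3 = s (x1 - x3) - y1 mod 13 = 10 * (5 - 2) - 7 = 10

P + Q = (2, 10)


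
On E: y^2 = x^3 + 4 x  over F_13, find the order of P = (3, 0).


Compute successive multiples of P until we hit O:
  1P = (3, 0)
  2P = O

ord(P) = 2


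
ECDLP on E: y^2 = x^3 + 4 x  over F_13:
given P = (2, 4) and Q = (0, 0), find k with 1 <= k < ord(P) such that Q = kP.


Enumerate multiples of P until we hit Q = (0, 0):
  1P = (2, 4)
  2P = (0, 0)
Match found at i = 2.

k = 2


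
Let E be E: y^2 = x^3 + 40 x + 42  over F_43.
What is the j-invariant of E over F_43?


Delta = -16(4 a^3 + 27 b^2) mod 43 = 6
-1728 * (4 a)^3 = -1728 * (4*40)^3 mod 43 = 21
j = 21 * 6^(-1) mod 43 = 25

j = 25 (mod 43)


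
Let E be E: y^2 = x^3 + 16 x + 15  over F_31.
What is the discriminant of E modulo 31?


4 a^3 + 27 b^2 = 4*16^3 + 27*15^2 = 16384 + 6075 = 22459
Delta = -16 * (22459) = -359344
Delta mod 31 = 8

Delta = 8 (mod 31)


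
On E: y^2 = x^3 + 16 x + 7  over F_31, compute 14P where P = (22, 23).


k = 14 = 1110_2 (binary, LSB first: 0111)
Double-and-add from P = (22, 23):
  bit 0 = 0: acc unchanged = O
  bit 1 = 1: acc = O + (6, 28) = (6, 28)
  bit 2 = 1: acc = (6, 28) + (19, 3) = (13, 26)
  bit 3 = 1: acc = (13, 26) + (26, 22) = (2, 4)

14P = (2, 4)


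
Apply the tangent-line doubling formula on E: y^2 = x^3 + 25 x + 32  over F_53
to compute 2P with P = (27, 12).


Doubling: s = (3 x1^2 + a) / (2 y1)
s = (3*27^2 + 25) / (2*12) mod 53 = 48
x3 = s^2 - 2 x1 mod 53 = 48^2 - 2*27 = 24
y3 = s (x1 - x3) - y1 mod 53 = 48 * (27 - 24) - 12 = 26

2P = (24, 26)


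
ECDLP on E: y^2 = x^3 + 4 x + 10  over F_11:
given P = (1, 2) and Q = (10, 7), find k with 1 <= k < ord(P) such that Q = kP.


Enumerate multiples of P until we hit Q = (10, 7):
  1P = (1, 2)
  2P = (10, 7)
Match found at i = 2.

k = 2


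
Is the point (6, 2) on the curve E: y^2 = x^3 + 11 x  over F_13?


Check whether y^2 = x^3 + 11 x + 0 (mod 13) for (x, y) = (6, 2).
LHS: y^2 = 2^2 mod 13 = 4
RHS: x^3 + 11 x + 0 = 6^3 + 11*6 + 0 mod 13 = 9
LHS != RHS

No, not on the curve


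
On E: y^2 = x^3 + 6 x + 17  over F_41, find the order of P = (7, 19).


Compute successive multiples of P until we hit O:
  1P = (7, 19)
  2P = (4, 33)
  3P = (29, 29)
  4P = (13, 23)
  5P = (26, 23)
  6P = (6, 33)
  7P = (19, 26)
  8P = (31, 8)
  ... (continuing to 39P)
  39P = O

ord(P) = 39


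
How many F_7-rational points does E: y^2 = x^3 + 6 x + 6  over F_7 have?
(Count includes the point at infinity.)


For each x in F_7, count y with y^2 = x^3 + 6 x + 6 mod 7:
  x = 3: RHS = 2, y in [3, 4]  -> 2 point(s)
  x = 5: RHS = 0, y in [0]  -> 1 point(s)
Affine points: 3. Add the point at infinity: total = 4.

#E(F_7) = 4


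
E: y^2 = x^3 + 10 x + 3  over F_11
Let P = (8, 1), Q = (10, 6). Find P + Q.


P != Q, so use the chord formula.
s = (y2 - y1) / (x2 - x1) = (5) / (2) mod 11 = 8
x3 = s^2 - x1 - x2 mod 11 = 8^2 - 8 - 10 = 2
y3 = s (x1 - x3) - y1 mod 11 = 8 * (8 - 2) - 1 = 3

P + Q = (2, 3)


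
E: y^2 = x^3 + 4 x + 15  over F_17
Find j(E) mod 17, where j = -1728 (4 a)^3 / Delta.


Delta = -16(4 a^3 + 27 b^2) mod 17 = 7
-1728 * (4 a)^3 = -1728 * (4*4)^3 mod 17 = 11
j = 11 * 7^(-1) mod 17 = 4

j = 4 (mod 17)


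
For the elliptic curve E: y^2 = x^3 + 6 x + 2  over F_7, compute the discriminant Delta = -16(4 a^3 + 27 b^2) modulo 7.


4 a^3 + 27 b^2 = 4*6^3 + 27*2^2 = 864 + 108 = 972
Delta = -16 * (972) = -15552
Delta mod 7 = 2

Delta = 2 (mod 7)


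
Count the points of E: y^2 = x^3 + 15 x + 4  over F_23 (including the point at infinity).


For each x in F_23, count y with y^2 = x^3 + 15 x + 4 mod 23:
  x = 0: RHS = 4, y in [2, 21]  -> 2 point(s)
  x = 4: RHS = 13, y in [6, 17]  -> 2 point(s)
  x = 10: RHS = 4, y in [2, 21]  -> 2 point(s)
  x = 12: RHS = 3, y in [7, 16]  -> 2 point(s)
  x = 13: RHS = 4, y in [2, 21]  -> 2 point(s)
  x = 15: RHS = 16, y in [4, 19]  -> 2 point(s)
  x = 16: RHS = 16, y in [4, 19]  -> 2 point(s)
  x = 19: RHS = 18, y in [8, 15]  -> 2 point(s)
  x = 20: RHS = 1, y in [1, 22]  -> 2 point(s)
  x = 21: RHS = 12, y in [9, 14]  -> 2 point(s)
Affine points: 20. Add the point at infinity: total = 21.

#E(F_23) = 21


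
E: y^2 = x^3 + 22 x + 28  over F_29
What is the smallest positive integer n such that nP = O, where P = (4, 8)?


Compute successive multiples of P until we hit O:
  1P = (4, 8)
  2P = (27, 11)
  3P = (20, 0)
  4P = (27, 18)
  5P = (4, 21)
  6P = O

ord(P) = 6


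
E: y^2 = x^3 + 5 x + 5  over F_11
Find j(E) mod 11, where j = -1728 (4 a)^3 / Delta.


Delta = -16(4 a^3 + 27 b^2) mod 11 = 10
-1728 * (4 a)^3 = -1728 * (4*5)^3 mod 11 = 8
j = 8 * 10^(-1) mod 11 = 3

j = 3 (mod 11)


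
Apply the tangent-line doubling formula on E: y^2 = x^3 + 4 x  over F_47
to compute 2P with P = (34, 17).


Doubling: s = (3 x1^2 + a) / (2 y1)
s = (3*34^2 + 4) / (2*17) mod 47 = 33
x3 = s^2 - 2 x1 mod 47 = 33^2 - 2*34 = 34
y3 = s (x1 - x3) - y1 mod 47 = 33 * (34 - 34) - 17 = 30

2P = (34, 30)


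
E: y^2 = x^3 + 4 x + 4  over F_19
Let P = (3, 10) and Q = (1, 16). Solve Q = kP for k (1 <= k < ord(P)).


Enumerate multiples of P until we hit Q = (1, 16):
  1P = (3, 10)
  2P = (5, 4)
  3P = (1, 3)
  4P = (13, 12)
  5P = (0, 2)
  6P = (2, 18)
  7P = (2, 1)
  8P = (0, 17)
  9P = (13, 7)
  10P = (1, 16)
Match found at i = 10.

k = 10


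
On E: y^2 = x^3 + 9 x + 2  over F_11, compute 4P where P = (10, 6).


k = 4 = 100_2 (binary, LSB first: 001)
Double-and-add from P = (10, 6):
  bit 0 = 0: acc unchanged = O
  bit 1 = 0: acc unchanged = O
  bit 2 = 1: acc = O + (10, 5) = (10, 5)

4P = (10, 5)


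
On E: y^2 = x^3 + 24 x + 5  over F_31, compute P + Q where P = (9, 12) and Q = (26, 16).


P != Q, so use the chord formula.
s = (y2 - y1) / (x2 - x1) = (4) / (17) mod 31 = 13
x3 = s^2 - x1 - x2 mod 31 = 13^2 - 9 - 26 = 10
y3 = s (x1 - x3) - y1 mod 31 = 13 * (9 - 10) - 12 = 6

P + Q = (10, 6)


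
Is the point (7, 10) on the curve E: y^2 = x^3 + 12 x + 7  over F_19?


Check whether y^2 = x^3 + 12 x + 7 (mod 19) for (x, y) = (7, 10).
LHS: y^2 = 10^2 mod 19 = 5
RHS: x^3 + 12 x + 7 = 7^3 + 12*7 + 7 mod 19 = 16
LHS != RHS

No, not on the curve


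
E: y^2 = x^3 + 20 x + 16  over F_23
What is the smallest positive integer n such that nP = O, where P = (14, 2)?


Compute successive multiples of P until we hit O:
  1P = (14, 2)
  2P = (7, 4)
  3P = (11, 7)
  4P = (11, 16)
  5P = (7, 19)
  6P = (14, 21)
  7P = O

ord(P) = 7


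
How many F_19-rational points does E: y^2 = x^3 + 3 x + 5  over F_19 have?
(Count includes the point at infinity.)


For each x in F_19, count y with y^2 = x^3 + 3 x + 5 mod 19:
  x = 0: RHS = 5, y in [9, 10]  -> 2 point(s)
  x = 1: RHS = 9, y in [3, 16]  -> 2 point(s)
  x = 2: RHS = 0, y in [0]  -> 1 point(s)
  x = 4: RHS = 5, y in [9, 10]  -> 2 point(s)
  x = 6: RHS = 11, y in [7, 12]  -> 2 point(s)
  x = 8: RHS = 9, y in [3, 16]  -> 2 point(s)
  x = 9: RHS = 1, y in [1, 18]  -> 2 point(s)
  x = 10: RHS = 9, y in [3, 16]  -> 2 point(s)
  x = 11: RHS = 1, y in [1, 18]  -> 2 point(s)
  x = 14: RHS = 17, y in [6, 13]  -> 2 point(s)
  x = 15: RHS = 5, y in [9, 10]  -> 2 point(s)
  x = 16: RHS = 7, y in [8, 11]  -> 2 point(s)
  x = 18: RHS = 1, y in [1, 18]  -> 2 point(s)
Affine points: 25. Add the point at infinity: total = 26.

#E(F_19) = 26


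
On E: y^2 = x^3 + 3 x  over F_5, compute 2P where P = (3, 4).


Doubling: s = (3 x1^2 + a) / (2 y1)
s = (3*3^2 + 3) / (2*4) mod 5 = 0
x3 = s^2 - 2 x1 mod 5 = 0^2 - 2*3 = 4
y3 = s (x1 - x3) - y1 mod 5 = 0 * (3 - 4) - 4 = 1

2P = (4, 1)


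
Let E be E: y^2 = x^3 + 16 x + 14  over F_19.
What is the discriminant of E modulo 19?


4 a^3 + 27 b^2 = 4*16^3 + 27*14^2 = 16384 + 5292 = 21676
Delta = -16 * (21676) = -346816
Delta mod 19 = 10

Delta = 10 (mod 19)


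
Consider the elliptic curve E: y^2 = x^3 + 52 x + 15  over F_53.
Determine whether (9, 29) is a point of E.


Check whether y^2 = x^3 + 52 x + 15 (mod 53) for (x, y) = (9, 29).
LHS: y^2 = 29^2 mod 53 = 46
RHS: x^3 + 52 x + 15 = 9^3 + 52*9 + 15 mod 53 = 46
LHS = RHS

Yes, on the curve


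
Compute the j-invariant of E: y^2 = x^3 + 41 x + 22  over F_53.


Delta = -16(4 a^3 + 27 b^2) mod 53 = 31
-1728 * (4 a)^3 = -1728 * (4*41)^3 mod 53 = 28
j = 28 * 31^(-1) mod 53 = 18

j = 18 (mod 53)


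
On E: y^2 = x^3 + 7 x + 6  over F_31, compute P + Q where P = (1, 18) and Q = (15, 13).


P != Q, so use the chord formula.
s = (y2 - y1) / (x2 - x1) = (26) / (14) mod 31 = 24
x3 = s^2 - x1 - x2 mod 31 = 24^2 - 1 - 15 = 2
y3 = s (x1 - x3) - y1 mod 31 = 24 * (1 - 2) - 18 = 20

P + Q = (2, 20)


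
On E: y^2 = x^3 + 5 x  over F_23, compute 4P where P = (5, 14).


k = 4 = 100_2 (binary, LSB first: 001)
Double-and-add from P = (5, 14):
  bit 0 = 0: acc unchanged = O
  bit 1 = 0: acc unchanged = O
  bit 2 = 1: acc = O + (16, 6) = (16, 6)

4P = (16, 6)


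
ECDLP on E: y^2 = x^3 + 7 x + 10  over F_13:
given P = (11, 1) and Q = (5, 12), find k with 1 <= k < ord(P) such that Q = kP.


Enumerate multiples of P until we hit Q = (5, 12):
  1P = (11, 1)
  2P = (0, 6)
  3P = (5, 1)
  4P = (10, 12)
  5P = (9, 3)
  6P = (7, 8)
  7P = (7, 5)
  8P = (9, 10)
  9P = (10, 1)
  10P = (5, 12)
Match found at i = 10.

k = 10


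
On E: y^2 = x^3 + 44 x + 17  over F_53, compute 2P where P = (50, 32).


Doubling: s = (3 x1^2 + a) / (2 y1)
s = (3*50^2 + 44) / (2*32) mod 53 = 45
x3 = s^2 - 2 x1 mod 53 = 45^2 - 2*50 = 17
y3 = s (x1 - x3) - y1 mod 53 = 45 * (50 - 17) - 32 = 22

2P = (17, 22)


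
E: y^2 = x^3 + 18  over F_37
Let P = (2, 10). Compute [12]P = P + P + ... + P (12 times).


k = 12 = 1100_2 (binary, LSB first: 0011)
Double-and-add from P = (2, 10):
  bit 0 = 0: acc unchanged = O
  bit 1 = 0: acc unchanged = O
  bit 2 = 1: acc = O + (16, 28) = (16, 28)
  bit 3 = 1: acc = (16, 28) + (33, 19) = (24, 35)

12P = (24, 35)


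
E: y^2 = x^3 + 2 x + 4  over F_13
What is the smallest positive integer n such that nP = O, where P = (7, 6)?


Compute successive multiples of P until we hit O:
  1P = (7, 6)
  2P = (9, 6)
  3P = (10, 7)
  4P = (12, 1)
  5P = (8, 8)
  6P = (2, 4)
  7P = (0, 2)
  8P = (5, 10)
  ... (continuing to 17P)
  17P = O

ord(P) = 17


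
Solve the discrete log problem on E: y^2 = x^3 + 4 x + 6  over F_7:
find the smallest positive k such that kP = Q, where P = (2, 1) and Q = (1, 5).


Enumerate multiples of P until we hit Q = (1, 5):
  1P = (2, 1)
  2P = (4, 4)
  3P = (5, 5)
  4P = (1, 5)
Match found at i = 4.

k = 4


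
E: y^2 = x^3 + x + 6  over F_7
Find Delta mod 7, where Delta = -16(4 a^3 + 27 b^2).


4 a^3 + 27 b^2 = 4*1^3 + 27*6^2 = 4 + 972 = 976
Delta = -16 * (976) = -15616
Delta mod 7 = 1

Delta = 1 (mod 7)


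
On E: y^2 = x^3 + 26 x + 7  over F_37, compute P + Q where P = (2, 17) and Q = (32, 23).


P != Q, so use the chord formula.
s = (y2 - y1) / (x2 - x1) = (6) / (30) mod 37 = 15
x3 = s^2 - x1 - x2 mod 37 = 15^2 - 2 - 32 = 6
y3 = s (x1 - x3) - y1 mod 37 = 15 * (2 - 6) - 17 = 34

P + Q = (6, 34)


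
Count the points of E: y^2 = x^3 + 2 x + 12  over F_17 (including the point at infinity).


For each x in F_17, count y with y^2 = x^3 + 2 x + 12 mod 17:
  x = 1: RHS = 15, y in [7, 10]  -> 2 point(s)
  x = 4: RHS = 16, y in [4, 13]  -> 2 point(s)
  x = 6: RHS = 2, y in [6, 11]  -> 2 point(s)
  x = 8: RHS = 13, y in [8, 9]  -> 2 point(s)
  x = 12: RHS = 13, y in [8, 9]  -> 2 point(s)
  x = 13: RHS = 8, y in [5, 12]  -> 2 point(s)
  x = 14: RHS = 13, y in [8, 9]  -> 2 point(s)
  x = 15: RHS = 0, y in [0]  -> 1 point(s)
  x = 16: RHS = 9, y in [3, 14]  -> 2 point(s)
Affine points: 17. Add the point at infinity: total = 18.

#E(F_17) = 18


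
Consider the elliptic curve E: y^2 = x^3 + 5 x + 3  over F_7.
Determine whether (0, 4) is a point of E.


Check whether y^2 = x^3 + 5 x + 3 (mod 7) for (x, y) = (0, 4).
LHS: y^2 = 4^2 mod 7 = 2
RHS: x^3 + 5 x + 3 = 0^3 + 5*0 + 3 mod 7 = 3
LHS != RHS

No, not on the curve


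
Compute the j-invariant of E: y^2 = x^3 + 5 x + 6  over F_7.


Delta = -16(4 a^3 + 27 b^2) mod 7 = 3
-1728 * (4 a)^3 = -1728 * (4*5)^3 mod 7 = 6
j = 6 * 3^(-1) mod 7 = 2

j = 2 (mod 7)


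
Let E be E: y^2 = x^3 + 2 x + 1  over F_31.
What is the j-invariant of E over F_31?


Delta = -16(4 a^3 + 27 b^2) mod 31 = 17
-1728 * (4 a)^3 = -1728 * (4*2)^3 mod 31 = 4
j = 4 * 17^(-1) mod 31 = 13

j = 13 (mod 31)


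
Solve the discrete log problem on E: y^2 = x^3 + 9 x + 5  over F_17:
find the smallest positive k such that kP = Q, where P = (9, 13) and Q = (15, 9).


Enumerate multiples of P until we hit Q = (15, 9):
  1P = (9, 13)
  2P = (1, 7)
  3P = (15, 8)
  4P = (14, 11)
  5P = (3, 5)
  6P = (3, 12)
  7P = (14, 6)
  8P = (15, 9)
Match found at i = 8.

k = 8
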